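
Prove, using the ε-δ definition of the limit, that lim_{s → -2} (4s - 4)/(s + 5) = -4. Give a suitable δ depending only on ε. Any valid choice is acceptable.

δ = min(3/2, (3/16)ε)

Fix ε > 0. We want δ > 0 with 0 < |s + 2| < δ ⇒ |(4s - 4)/(s + 5) + 4| < ε.
Combining over a common denominator, (4s - 4)/(s + 5) + 4 = [(4s - 4)·3 − (-12)·(s + 5)] / [3·(s + 5)] = 24(s + 2) / (3(s + 5)).
So |(4s - 4)/(s + 5) + 4| = 24|s + 2| / (3·|s + 5|).
Require δ ≤ 3/2, so |s + 5| ≥ |3| − |s + 2| > 3 − 3/2 = 3/2.
Hence |(4s - 4)/(s + 5) + 4| < 24|s + 2|/(3·(3/2)) = (16/3)|s + 2|, which is < ε once |s + 2| < (3/16)ε.
Take δ = min(3/2, (3/16)ε). Then 0 < |s + 2| < δ forces both bounds, so |(4s - 4)/(s + 5) + 4| < ε.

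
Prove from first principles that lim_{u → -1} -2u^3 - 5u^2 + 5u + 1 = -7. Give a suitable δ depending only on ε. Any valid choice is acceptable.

δ = min(2, ε/35)

Let ε > 0. We want δ > 0 such that 0 < |u + 1| < δ implies |(-2u^3 - 5u^2 + 5u + 1) + 7| < ε.
(-2u^3 - 5u^2 + 5u + 1) + 7 = -2u^3 - 5u^2 + 5u + 8 = (u + 1)(-2u^2 - 3u + 8).
So |(-2u^3 - 5u^2 + 5u + 1) + 7| = |u + 1|·|-2u^2 - 3u + 8|.
Assume first that |u + 1| < 2, so |u| < 3. Then |-2u^2 - 3u + 8| ≤ 2·3^2 + 3·3 + 8 = 35.
Hence |(-2u^3 - 5u^2 + 5u + 1) + 7| ≤ 35|u + 1| < ε provided |u + 1| < ε/35.
Choosing δ = min(2, ε/35) ensures both conditions, hence |(-2u^3 - 5u^2 + 5u + 1) + 7| < ε.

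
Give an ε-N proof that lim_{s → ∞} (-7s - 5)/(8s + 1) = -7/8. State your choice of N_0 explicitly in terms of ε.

Suppose ε > 0. We seek N_0 > 0 such that s > N_0 implies |(-7s - 5)/(8s + 1) + 7/8| < ε.
(-7s - 5)/(8s + 1) + 7/8 = (8(-7s - 5) − (-7)(8s + 1)) / (8(8s + 1)) = -33/(8(8s + 1)).
For s > 0 we have 8s + 1 > 8s, so |(-7s - 5)/(8s + 1) + 7/8| = 33/(8(8s + 1)) < 33/(8·8s) = (33/64)/s.
Thus |(-7s - 5)/(8s + 1) + 7/8| < ε whenever s > (33/64)/ε.
Take N_0 = (33/64)/ε. If s > N_0 then |(-7s - 5)/(8s + 1) + 7/8| < (33/64)/s < ε.

N_0 = (33/64)/ε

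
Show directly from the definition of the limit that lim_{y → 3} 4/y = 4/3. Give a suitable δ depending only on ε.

δ = min(3/2, (9/8)ε)

Fix ε > 0. We seek δ > 0 such that 0 < |y − 3| < δ implies |4/y − (4/3)| < ε.
|4/y − (4/3)| = 4·|3 − y|/(3·|y|) = 4|y − 3|/(3|y|).
Require δ ≤ 3/2 so that |y| > 3 − 3/2 = 3/2, hence 3|y| > 9/2.
Then |4/y − (4/3)| < 4|y − 3|/(9/2), which is < ε when |y − 3| < (9/8)ε.
Take δ = min(3/2, (9/8)ε). Then 0 < |y − 3| < δ gives both |y − 3| < 3/2 and |y − 3| < (9/8)ε, so |4/y − (4/3)| < ε.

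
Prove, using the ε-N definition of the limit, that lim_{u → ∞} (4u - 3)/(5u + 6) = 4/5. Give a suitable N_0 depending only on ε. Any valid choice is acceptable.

N_0 = (39/25)/ε

Fix ε > 0. We seek N_0 > 0 such that u > N_0 implies |(4u - 3)/(5u + 6) − (4/5)| < ε.
(4u - 3)/(5u + 6) − (4/5) = (5(4u - 3) − 4(5u + 6)) / (5(5u + 6)) = -39/(5(5u + 6)).
For u > 0 we have 5u + 6 > 5u, so |(4u - 3)/(5u + 6) − (4/5)| = 39/(5(5u + 6)) < 39/(5·5u) = (39/25)/u.
Thus |(4u - 3)/(5u + 6) − (4/5)| < ε whenever u > (39/25)/ε.
Take N_0 = (39/25)/ε. If u > N_0 then |(4u - 3)/(5u + 6) − (4/5)| < (39/25)/u < ε.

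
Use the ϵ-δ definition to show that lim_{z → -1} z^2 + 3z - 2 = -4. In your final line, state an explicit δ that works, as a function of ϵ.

Let ϵ > 0 be given. We want δ > 0 such that 0 < |z + 1| < δ implies |(z^2 + 3z - 2) + 4| < ϵ.
(z^2 + 3z - 2) + 4 = z^2 + 3z + 2 = (z + 1)(z + 2).
So |(z^2 + 3z - 2) + 4| = |z + 1|·|z + 2|.
Assume first that |z + 1| < 2, so |z| < 3. Then |z + 2| ≤ 3 + 2 = 5.
Hence |(z^2 + 3z - 2) + 4| ≤ 5|z + 1| < ϵ provided |z + 1| < ϵ/5.
Take δ = min(2, ϵ/5). Then 0 < |z + 1| < δ gives both |z + 1| < 2 and |z + 1| < ϵ/5, so |(z^2 + 3z - 2) + 4| < ϵ.

δ = min(2, ϵ/5)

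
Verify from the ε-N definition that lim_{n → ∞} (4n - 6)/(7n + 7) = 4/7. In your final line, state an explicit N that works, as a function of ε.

N = (10/7)/ε

Fix ε > 0. For n ≥ 1, |(4n - 6)/(7n + 7) − (4/7)| = |-70|/(7(7n + 7)) = 70/(7(7n + 7)).
Since 7n + 7 ≥ 7n for n ≥ 1, this is ≤ 70/(7·7n) = (10/7)/n.
So |(4n - 6)/(7n + 7) − (4/7)| < ε whenever n > (10/7)/ε.
Take N = (10/7)/ε. If n > N then |(4n - 6)/(7n + 7) − (4/7)| ≤ (10/7)/n < ε.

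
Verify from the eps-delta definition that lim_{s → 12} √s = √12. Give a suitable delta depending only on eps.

Let eps > 0 be given. We want delta > 0 such that 0 < |s − 12| < delta implies |√s − √12| < eps.
Rationalise: √s − √12 = (s − 12)/(√s + √12), so |√s − √12| = |s − 12|/(√s + √12).
Restrict delta ≤ 12 so that |s − 12| < 12 forces s > 0, and then √s + √12 > √12.
Hence |√s − √12| < |s − 12|/√12, which is < eps once |s − 12| < √12·eps.
Take delta = min(12, √12·eps). If 0 < |s − 12| < delta then s > 0 and |√s − √12| < |s − 12|/√12 < eps.

delta = min(12, √12·eps)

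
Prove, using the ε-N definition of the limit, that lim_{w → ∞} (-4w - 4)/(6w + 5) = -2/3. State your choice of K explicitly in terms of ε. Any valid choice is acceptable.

K = (1/9)/ε

Suppose ε > 0. We seek K > 0 such that w > K implies |(-4w - 4)/(6w + 5) + 2/3| < ε.
(-4w - 4)/(6w + 5) + 2/3 = (6(-4w - 4) − (-4)(6w + 5)) / (6(6w + 5)) = -4/(6(6w + 5)).
For w > 0 we have 6w + 5 > 6w, so |(-4w - 4)/(6w + 5) + 2/3| = 4/(6(6w + 5)) < 4/(6·6w) = (1/9)/w.
Thus |(-4w - 4)/(6w + 5) + 2/3| < ε whenever w > (1/9)/ε.
Take K = (1/9)/ε. If w > K then |(-4w - 4)/(6w + 5) + 2/3| < (1/9)/w < ε.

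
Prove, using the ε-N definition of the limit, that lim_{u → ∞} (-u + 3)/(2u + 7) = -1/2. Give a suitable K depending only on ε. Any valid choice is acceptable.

K = (13/4)/ε

Fix ε > 0. We seek K > 0 such that u > K implies |(-u + 3)/(2u + 7) + 1/2| < ε.
(-u + 3)/(2u + 7) + 1/2 = (2(-u + 3) − (-1)(2u + 7)) / (2(2u + 7)) = 13/(2(2u + 7)).
For u > 0 we have 2u + 7 > 2u, so |(-u + 3)/(2u + 7) + 1/2| = 13/(2(2u + 7)) < 13/(2·2u) = (13/4)/u.
Thus |(-u + 3)/(2u + 7) + 1/2| < ε whenever u > (13/4)/ε.
Take K = (13/4)/ε. If u > K then |(-u + 3)/(2u + 7) + 1/2| < (13/4)/u < ε.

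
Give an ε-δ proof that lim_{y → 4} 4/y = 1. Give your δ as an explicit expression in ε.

Let ε > 0 be given. We seek δ > 0 such that 0 < |y − 4| < δ implies |4/y − 1| < ε.
|4/y − 1| = 4·|4 − y|/(4·|y|) = 4|y − 4|/(4|y|).
Require δ ≤ 2 so that |y| > 4 − 2 = 2, hence 4|y| > 8.
Then |4/y − 1| < 4|y − 4|/8, which is < ε when |y − 4| < 2ε.
Take δ = min(2, 2ε). Then 0 < |y − 4| < δ gives both |y − 4| < 2 and |y − 4| < 2ε, so |4/y − 1| < ε.

δ = min(2, 2ε)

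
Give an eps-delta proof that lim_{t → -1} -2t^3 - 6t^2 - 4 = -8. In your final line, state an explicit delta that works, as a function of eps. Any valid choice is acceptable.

delta = min(2, eps/34)

Let eps > 0 be given. We want delta > 0 such that 0 < |t + 1| < delta implies |(-2t^3 - 6t^2 - 4) + 8| < eps.
(-2t^3 - 6t^2 - 4) + 8 = -2t^3 - 6t^2 + 4 = (t + 1)(-2t^2 - 4t + 4).
So |(-2t^3 - 6t^2 - 4) + 8| = |t + 1|·|-2t^2 - 4t + 4|.
Require delta ≤ 2. Then |t + 1| < 2 gives |t| < 3, and by the triangle inequality |-2t^2 - 4t + 4| ≤ 2·3^2 + 4·3 + 4 = 34.
Hence |(-2t^3 - 6t^2 - 4) + 8| ≤ 34|t + 1| < eps provided |t + 1| < eps/34.
Take delta = min(2, eps/34). Then 0 < |t + 1| < delta gives both |t + 1| < 2 and |t + 1| < eps/34, so |(-2t^3 - 6t^2 - 4) + 8| < eps.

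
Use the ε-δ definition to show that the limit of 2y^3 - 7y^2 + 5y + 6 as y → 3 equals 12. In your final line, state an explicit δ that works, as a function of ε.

δ = min(1, ε/38)

Let ε > 0 be given. We want δ > 0 such that 0 < |y − 3| < δ implies |(2y^3 - 7y^2 + 5y + 6) − 12| < ε.
(2y^3 - 7y^2 + 5y + 6) − 12 = 2y^3 - 7y^2 + 5y - 6 = (y − 3)(2y^2 - y + 2).
So |(2y^3 - 7y^2 + 5y + 6) − 12| = |y − 3|·|2y^2 - y + 2|.
Require δ ≤ 1. Then |y − 3| < 1 gives |y| < 4, and by the triangle inequality |2y^2 - y + 2| ≤ 2·4^2 + 4 + 2 = 38.
Hence |(2y^3 - 7y^2 + 5y + 6) − 12| ≤ 38|y − 3| < ε provided |y − 3| < ε/38.
Choosing δ = min(1, ε/38) ensures both conditions, hence |(2y^3 - 7y^2 + 5y + 6) − 12| < ε.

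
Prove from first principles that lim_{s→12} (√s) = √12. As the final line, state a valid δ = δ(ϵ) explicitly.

Fix ϵ > 0. We want δ > 0 such that 0 < |s − 12| < δ implies |√s − √12| < ϵ.
Rationalise: √s − √12 = (s − 12)/(√s + √12), so |√s − √12| = |s − 12|/(√s + √12).
Restrict δ ≤ 12 so that |s − 12| < 12 forces s > 0, and then √s + √12 > √12.
Hence |√s − √12| < |s − 12|/√12, which is < ϵ once |s − 12| < √12·ϵ.
Take δ = min(12, √12·ϵ). If 0 < |s − 12| < δ then s > 0 and |√s − √12| < |s − 12|/√12 < ϵ.

δ = min(12, √12·ϵ)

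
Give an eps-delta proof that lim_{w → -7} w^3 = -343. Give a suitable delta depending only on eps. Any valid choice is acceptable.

delta = min(1, eps/169)

Let eps > 0 be given. We seek delta > 0 with 0 < |w + 7| < delta ⇒ |w^3 + 343| < eps.
Factor: w^3 + 343 = (w + 7)(w^2 - 7w + 49), so |w^3 + 343| = |w + 7|·|w^2 - 7w + 49|.
Restrict delta ≤ 1. Then |w + 7| < 1 gives |w| < 8, so by the triangle inequality |w^2 - 7w + 49| ≤ 8^2 + 7·8 + 49 = 169.
Hence |w^3 + 343| ≤ 169|w + 7|, which is < eps once |w + 7| < eps/169.
Take delta = min(1, eps/169). If 0 < |w + 7| < delta then both bounds hold and |w^3 + 343| ≤ 169|w + 7| < 169·(eps/169) = eps.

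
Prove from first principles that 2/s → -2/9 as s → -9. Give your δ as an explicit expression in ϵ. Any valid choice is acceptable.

δ = min(9/2, (81/4)ϵ)

Let ϵ > 0. We seek δ > 0 such that 0 < |s + 9| < δ implies |2/s + 2/9| < ϵ.
|2/s + 2/9| = 2·|-9 − s|/(9·|s|) = 2|s + 9|/(9|s|).
Require δ ≤ 9/2 so that |s| > 9 − 9/2 = 9/2, hence 9|s| > 81/2.
Then |2/s + 2/9| < 2|s + 9|/(81/2), which is < ϵ when |s + 9| < (81/4)ϵ.
Take δ = min(9/2, (81/4)ϵ). Then 0 < |s + 9| < δ gives both |s + 9| < 9/2 and |s + 9| < (81/4)ϵ, so |2/s + 2/9| < ϵ.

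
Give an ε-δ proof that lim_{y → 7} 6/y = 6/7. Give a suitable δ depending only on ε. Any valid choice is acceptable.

δ = min(7/2, (49/12)ε)

Suppose ε > 0. We seek δ > 0 such that 0 < |y − 7| < δ implies |6/y − (6/7)| < ε.
|6/y − (6/7)| = 6·|7 − y|/(7·|y|) = 6|y − 7|/(7|y|).
Restrict δ ≤ 7/2. Then |y − 7| < 7/2 gives |y| > 7/2, so 7|y| > 49/2.
Then |6/y − (6/7)| < 6|y − 7|/(49/2), which is < ε when |y − 7| < (49/12)ε.
Take δ = min(7/2, (49/12)ε). Then 0 < |y − 7| < δ gives both |y − 7| < 7/2 and |y − 7| < (49/12)ε, so |6/y − (6/7)| < ε.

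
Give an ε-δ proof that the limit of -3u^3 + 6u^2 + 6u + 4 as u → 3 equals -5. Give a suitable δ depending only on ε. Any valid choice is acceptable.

δ = min(1, ε/63)

Let ε > 0. We want δ > 0 such that 0 < |u − 3| < δ implies |(-3u^3 + 6u^2 + 6u + 4) + 5| < ε.
(-3u^3 + 6u^2 + 6u + 4) + 5 = -3u^3 + 6u^2 + 6u + 9 = (u − 3)(-3u^2 - 3u - 3).
So |(-3u^3 + 6u^2 + 6u + 4) + 5| = |u − 3|·|-3u^2 - 3u - 3|.
Assume first that |u − 3| < 1, so |u| < 4. Then |-3u^2 - 3u - 3| ≤ 3·4^2 + 3·4 + 3 = 63.
Hence |(-3u^3 + 6u^2 + 6u + 4) + 5| ≤ 63|u − 3| < ε provided |u − 3| < ε/63.
Choosing δ = min(1, ε/63) ensures both conditions, hence |(-3u^3 + 6u^2 + 6u + 4) + 5| < ε.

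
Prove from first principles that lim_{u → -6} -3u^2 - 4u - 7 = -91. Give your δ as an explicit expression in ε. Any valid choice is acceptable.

δ = min(1, ε/35)

Fix ε > 0. We want δ > 0 such that 0 < |u + 6| < δ implies |(-3u^2 - 4u - 7) + 91| < ε.
(-3u^2 - 4u - 7) + 91 = -3u^2 - 4u + 84 = (u + 6)(-3u + 14).
So |(-3u^2 - 4u - 7) + 91| = |u + 6|·|-3u + 14|.
Require δ ≤ 1. Then |u + 6| < 1 gives |u| < 7, and by the triangle inequality |-3u + 14| ≤ 3·7 + 14 = 35.
Hence |(-3u^2 - 4u - 7) + 91| ≤ 35|u + 6| < ε provided |u + 6| < ε/35.
Choosing δ = min(1, ε/35) ensures both conditions, hence |(-3u^2 - 4u - 7) + 91| < ε.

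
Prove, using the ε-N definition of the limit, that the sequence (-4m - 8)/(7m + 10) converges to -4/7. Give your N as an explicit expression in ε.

N = (16/49)/ε

Suppose ε > 0. For m ≥ 1, |(-4m - 8)/(7m + 10) + 4/7| = |-16|/(7(7m + 10)) = 16/(7(7m + 10)).
Since 7m + 10 ≥ 7m for m ≥ 1, this is ≤ 16/(7·7m) = (16/49)/m.
So |(-4m - 8)/(7m + 10) + 4/7| < ε whenever m > (16/49)/ε.
Take N = (16/49)/ε. If m > N then |(-4m - 8)/(7m + 10) + 4/7| ≤ (16/49)/m < ε.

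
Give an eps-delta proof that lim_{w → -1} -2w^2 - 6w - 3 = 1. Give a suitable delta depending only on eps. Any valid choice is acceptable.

Fix eps > 0. We want delta > 0 such that 0 < |w + 1| < delta implies |(-2w^2 - 6w - 3) − 1| < eps.
(-2w^2 - 6w - 3) − 1 = -2w^2 - 6w - 4 = (w + 1)(-2w - 4).
So |(-2w^2 - 6w - 3) − 1| = |w + 1|·|-2w - 4|.
Require delta ≤ 1. Then |w + 1| < 1 gives |w| < 2, and by the triangle inequality |-2w - 4| ≤ 2·2 + 4 = 8.
Hence |(-2w^2 - 6w - 3) − 1| ≤ 8|w + 1| < eps provided |w + 1| < eps/8.
Take delta = min(1, eps/8). Then 0 < |w + 1| < delta gives both |w + 1| < 1 and |w + 1| < eps/8, so |(-2w^2 - 6w - 3) − 1| < eps.

delta = min(1, eps/8)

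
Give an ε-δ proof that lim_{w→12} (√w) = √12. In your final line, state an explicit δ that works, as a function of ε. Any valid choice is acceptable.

δ = min(12, √12·ε)

Let ε > 0. We want δ > 0 such that 0 < |w − 12| < δ implies |√w − √12| < ε.
Rationalise: √w − √12 = (w − 12)/(√w + √12), so |√w − √12| = |w − 12|/(√w + √12).
Restrict δ ≤ 12 so that |w − 12| < 12 forces w > 0, and then √w + √12 > √12.
Hence |√w − √12| < |w − 12|/√12, which is < ε once |w − 12| < √12·ε.
Take δ = min(12, √12·ε). If 0 < |w − 12| < δ then w > 0 and |√w − √12| < |w − 12|/√12 < ε.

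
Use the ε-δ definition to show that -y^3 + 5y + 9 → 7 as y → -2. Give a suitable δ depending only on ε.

δ = min(1, ε/16)

Let ε > 0 be given. We want δ > 0 such that 0 < |y + 2| < δ implies |(-y^3 + 5y + 9) − 7| < ε.
(-y^3 + 5y + 9) − 7 = -y^3 + 5y + 2 = (y + 2)(-y^2 + 2y + 1).
So |(-y^3 + 5y + 9) − 7| = |y + 2|·|-y^2 + 2y + 1|.
Require δ ≤ 1. Then |y + 2| < 1 gives |y| < 3, and by the triangle inequality |-y^2 + 2y + 1| ≤ 3^2 + 2·3 + 1 = 16.
Hence |(-y^3 + 5y + 9) − 7| ≤ 16|y + 2| < ε provided |y + 2| < ε/16.
Choosing δ = min(1, ε/16) ensures both conditions, hence |(-y^3 + 5y + 9) − 7| < ε.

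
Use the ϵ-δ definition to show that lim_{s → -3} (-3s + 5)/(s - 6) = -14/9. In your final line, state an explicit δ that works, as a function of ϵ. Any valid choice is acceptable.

Suppose ϵ > 0. We want δ > 0 with 0 < |s + 3| < δ ⇒ |(-3s + 5)/(s - 6) + 14/9| < ϵ.
Combining over a common denominator, (-3s + 5)/(s - 6) + 14/9 = [(-3s + 5)·(-9) − 14·(s - 6)] / [(-9)·(s - 6)] = 13(s + 3) / ((-9)(s - 6)).
So |(-3s + 5)/(s - 6) + 14/9| = 13|s + 3| / (9·|s − 6|).
Require δ ≤ 9/2, so |s − 6| ≥ |-9| − |s + 3| > 9 − 9/2 = 9/2.
Hence |(-3s + 5)/(s - 6) + 14/9| < 13|s + 3|/(9·(9/2)) = (26/81)|s + 3|, which is < ϵ once |s + 3| < (81/26)ϵ.
Take δ = min(9/2, (81/26)ϵ). Then 0 < |s + 3| < δ forces both bounds, so |(-3s + 5)/(s - 6) + 14/9| < ϵ.

δ = min(9/2, (81/26)ϵ)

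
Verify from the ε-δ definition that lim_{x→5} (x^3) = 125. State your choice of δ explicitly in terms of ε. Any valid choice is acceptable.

Let ε > 0 be given. We seek δ > 0 with 0 < |x − 5| < δ ⇒ |x^3 − 125| < ε.
Factor: x^3 − 125 = (x − 5)(x^2 + 5x + 25), so |x^3 − 125| = |x − 5|·|x^2 + 5x + 25|.
Impose δ ≤ 1 so that |x| < 6; then |x^2 + 5x + 25| ≤ 91.
Hence |x^3 − 125| ≤ 91|x − 5|, which is < ε once |x − 5| < ε/91.
Take δ = min(1, ε/91). If 0 < |x − 5| < δ then both bounds hold and |x^3 − 125| ≤ 91|x − 5| < 91·(ε/91) = ε.

δ = min(1, ε/91)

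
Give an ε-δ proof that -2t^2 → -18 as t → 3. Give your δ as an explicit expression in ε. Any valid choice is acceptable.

δ = min(2, ε/16)

Let ε > 0 be given. We want δ > 0 such that 0 < |t − 3| < δ implies |(-2t^2) + 18| < ε.
(-2t^2) + 18 = -2t^2 + 18 = (t − 3)(-2t - 6).
So |(-2t^2) + 18| = |t − 3|·|-2t - 6|.
Require δ ≤ 2. Then |t − 3| < 2 gives |t| < 5, and by the triangle inequality |-2t - 6| ≤ 2·5 + 6 = 16.
Hence |(-2t^2) + 18| ≤ 16|t − 3| < ε provided |t − 3| < ε/16.
Take δ = min(2, ε/16). Then 0 < |t − 3| < δ gives both |t − 3| < 2 and |t − 3| < ε/16, so |(-2t^2) + 18| < ε.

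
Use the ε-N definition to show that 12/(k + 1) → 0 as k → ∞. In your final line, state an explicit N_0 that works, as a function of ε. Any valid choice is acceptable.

Let ε > 0 be given. For k ≥ 1, |12/(k + 1) − 0| = 12/(k + 1) ≤ 12/k.
We need 12/k < ε, i.e. k > 12/ε.
Take N_0 = 12/ε. If k > N_0 then |12/(k + 1)| ≤ 12/k < ε.

N_0 = 12/ε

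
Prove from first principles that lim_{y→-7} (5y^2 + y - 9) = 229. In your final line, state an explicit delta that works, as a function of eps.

Let eps > 0. We want delta > 0 such that 0 < |y + 7| < delta implies |(5y^2 + y - 9) − 229| < eps.
(5y^2 + y - 9) − 229 = 5y^2 + y - 238 = (y + 7)(5y - 34).
So |(5y^2 + y - 9) − 229| = |y + 7|·|5y - 34|.
Assume first that |y + 7| < 1, so |y| < 8. Then |5y - 34| ≤ 5·8 + 34 = 74.
Hence |(5y^2 + y - 9) − 229| ≤ 74|y + 7| < eps provided |y + 7| < eps/74.
Take delta = min(1, eps/74). Then 0 < |y + 7| < delta gives both |y + 7| < 1 and |y + 7| < eps/74, so |(5y^2 + y - 9) − 229| < eps.

delta = min(1, eps/74)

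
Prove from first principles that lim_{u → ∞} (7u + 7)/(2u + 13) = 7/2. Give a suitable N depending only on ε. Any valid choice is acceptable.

Fix ε > 0. We seek N > 0 such that u > N implies |(7u + 7)/(2u + 13) − (7/2)| < ε.
(7u + 7)/(2u + 13) − (7/2) = (2(7u + 7) − 7(2u + 13)) / (2(2u + 13)) = -77/(2(2u + 13)).
For u > 0 we have 2u + 13 > 2u, so |(7u + 7)/(2u + 13) − (7/2)| = 77/(2(2u + 13)) < 77/(2·2u) = (77/4)/u.
Thus |(7u + 7)/(2u + 13) − (7/2)| < ε whenever u > (77/4)/ε.
Take N = (77/4)/ε. If u > N then |(7u + 7)/(2u + 13) − (7/2)| < (77/4)/u < ε.

N = (77/4)/ε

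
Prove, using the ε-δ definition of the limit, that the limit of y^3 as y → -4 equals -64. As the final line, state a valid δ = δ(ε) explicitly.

Let ε > 0. We seek δ > 0 with 0 < |y + 4| < δ ⇒ |y^3 + 64| < ε.
Factor: y^3 + 64 = (y + 4)(y^2 - 4y + 16), so |y^3 + 64| = |y + 4|·|y^2 - 4y + 16|.
Impose δ ≤ 2 so that |y| < 6; then |y^2 - 4y + 16| ≤ 76.
Hence |y^3 + 64| ≤ 76|y + 4|, which is < ε once |y + 4| < ε/76.
Take δ = min(2, ε/76). If 0 < |y + 4| < δ then both bounds hold and |y^3 + 64| ≤ 76|y + 4| < 76·(ε/76) = ε.

δ = min(2, ε/76)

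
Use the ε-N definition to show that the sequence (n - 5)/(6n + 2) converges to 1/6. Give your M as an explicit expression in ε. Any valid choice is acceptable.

Let ε > 0 be given. For n ≥ 1, |(n - 5)/(6n + 2) − (1/6)| = |-32|/(6(6n + 2)) = 32/(6(6n + 2)).
Since 6n + 2 ≥ 6n for n ≥ 1, this is ≤ 32/(6·6n) = (8/9)/n.
So |(n - 5)/(6n + 2) − (1/6)| < ε whenever n > (8/9)/ε.
Take M = (8/9)/ε. If n > M then |(n - 5)/(6n + 2) − (1/6)| ≤ (8/9)/n < ε.

M = (8/9)/ε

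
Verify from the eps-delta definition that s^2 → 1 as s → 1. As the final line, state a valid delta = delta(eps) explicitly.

Fix eps > 0. We seek delta > 0 with 0 < |s − 1| < delta ⇒ |s^2 − 1| < eps.
Factor: s^2 − 1 = (s − 1)(s + 1), so |s^2 − 1| = |s − 1|·|s + 1|.
Impose delta ≤ 2 so that |s| < 3; then |s + 1| ≤ 4.
Hence |s^2 − 1| ≤ 4|s − 1|, which is < eps once |s − 1| < eps/4.
Take delta = min(2, eps/4). If 0 < |s − 1| < delta then both bounds hold and |s^2 − 1| ≤ 4|s − 1| < 4·(eps/4) = eps.

delta = min(2, eps/4)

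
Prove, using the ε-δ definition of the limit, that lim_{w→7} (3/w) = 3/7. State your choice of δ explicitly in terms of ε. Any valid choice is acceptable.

δ = min(7/2, (49/6)ε)

Fix ε > 0. We seek δ > 0 such that 0 < |w − 7| < δ implies |3/w − (3/7)| < ε.
|3/w − (3/7)| = 3·|7 − w|/(7·|w|) = 3|w − 7|/(7|w|).
Restrict δ ≤ 7/2. Then |w − 7| < 7/2 gives |w| > 7/2, so 7|w| > 49/2.
Then |3/w − (3/7)| < 3|w − 7|/(49/2), which is < ε when |w − 7| < (49/6)ε.
Take δ = min(7/2, (49/6)ε). Then 0 < |w − 7| < δ gives both |w − 7| < 7/2 and |w − 7| < (49/6)ε, so |3/w − (3/7)| < ε.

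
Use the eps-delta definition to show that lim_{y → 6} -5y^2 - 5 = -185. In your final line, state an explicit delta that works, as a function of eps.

delta = min(1, eps/65)

Let eps > 0. We want delta > 0 such that 0 < |y − 6| < delta implies |(-5y^2 - 5) + 185| < eps.
(-5y^2 - 5) + 185 = -5y^2 + 180 = (y − 6)(-5y - 30).
So |(-5y^2 - 5) + 185| = |y − 6|·|-5y - 30|.
Assume first that |y − 6| < 1, so |y| < 7. Then |-5y - 30| ≤ 5·7 + 30 = 65.
Hence |(-5y^2 - 5) + 185| ≤ 65|y − 6| < eps provided |y − 6| < eps/65.
Choosing delta = min(1, eps/65) ensures both conditions, hence |(-5y^2 - 5) + 185| < eps.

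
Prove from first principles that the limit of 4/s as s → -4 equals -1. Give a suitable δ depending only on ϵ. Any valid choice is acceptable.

Suppose ϵ > 0. We seek δ > 0 such that 0 < |s + 4| < δ implies |4/s + 1| < ϵ.
|4/s + 1| = 4·|-4 − s|/(4·|s|) = 4|s + 4|/(4|s|).
Restrict δ ≤ 2. Then |s + 4| < 2 gives |s| > 2, so 4|s| > 8.
Then |4/s + 1| < 4|s + 4|/8, which is < ϵ when |s + 4| < 2ϵ.
Take δ = min(2, 2ϵ). Then 0 < |s + 4| < δ gives both |s + 4| < 2 and |s + 4| < 2ϵ, so |4/s + 1| < ϵ.

δ = min(2, 2ϵ)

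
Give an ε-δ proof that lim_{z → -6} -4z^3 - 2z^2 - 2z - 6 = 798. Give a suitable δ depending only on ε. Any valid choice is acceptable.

δ = min(1, ε/484)

Let ε > 0 be given. We want δ > 0 such that 0 < |z + 6| < δ implies |(-4z^3 - 2z^2 - 2z - 6) − 798| < ε.
(-4z^3 - 2z^2 - 2z - 6) − 798 = -4z^3 - 2z^2 - 2z - 804 = (z + 6)(-4z^2 + 22z - 134).
So |(-4z^3 - 2z^2 - 2z - 6) − 798| = |z + 6|·|-4z^2 + 22z - 134|.
Require δ ≤ 1. Then |z + 6| < 1 gives |z| < 7, and by the triangle inequality |-4z^2 + 22z - 134| ≤ 4·7^2 + 22·7 + 134 = 484.
Hence |(-4z^3 - 2z^2 - 2z - 6) − 798| ≤ 484|z + 6| < ε provided |z + 6| < ε/484.
Take δ = min(1, ε/484). Then 0 < |z + 6| < δ gives both |z + 6| < 1 and |z + 6| < ε/484, so |(-4z^3 - 2z^2 - 2z - 6) − 798| < ε.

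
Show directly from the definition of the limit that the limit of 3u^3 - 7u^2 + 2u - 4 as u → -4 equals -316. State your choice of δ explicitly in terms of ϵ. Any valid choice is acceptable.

Let ϵ > 0 be given. We want δ > 0 such that 0 < |u + 4| < δ implies |(3u^3 - 7u^2 + 2u - 4) + 316| < ϵ.
(3u^3 - 7u^2 + 2u - 4) + 316 = 3u^3 - 7u^2 + 2u + 312 = (u + 4)(3u^2 - 19u + 78).
So |(3u^3 - 7u^2 + 2u - 4) + 316| = |u + 4|·|3u^2 - 19u + 78|.
Require δ ≤ 1. Then |u + 4| < 1 gives |u| < 5, and by the triangle inequality |3u^2 - 19u + 78| ≤ 3·5^2 + 19·5 + 78 = 248.
Hence |(3u^3 - 7u^2 + 2u - 4) + 316| ≤ 248|u + 4| < ϵ provided |u + 4| < ϵ/248.
Choosing δ = min(1, ϵ/248) ensures both conditions, hence |(3u^3 - 7u^2 + 2u - 4) + 316| < ϵ.

δ = min(1, ϵ/248)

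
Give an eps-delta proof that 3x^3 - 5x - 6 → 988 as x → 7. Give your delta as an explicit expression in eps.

Let eps > 0. We want delta > 0 such that 0 < |x − 7| < delta implies |(3x^3 - 5x - 6) − 988| < eps.
(3x^3 - 5x - 6) − 988 = 3x^3 - 5x - 994 = (x − 7)(3x^2 + 21x + 142).
So |(3x^3 - 5x - 6) − 988| = |x − 7|·|3x^2 + 21x + 142|.
Require delta ≤ 2. Then |x − 7| < 2 gives |x| < 9, and by the triangle inequality |3x^2 + 21x + 142| ≤ 3·9^2 + 21·9 + 142 = 574.
Hence |(3x^3 - 5x - 6) − 988| ≤ 574|x − 7| < eps provided |x − 7| < eps/574.
Choosing delta = min(2, eps/574) ensures both conditions, hence |(3x^3 - 5x - 6) − 988| < eps.

delta = min(2, eps/574)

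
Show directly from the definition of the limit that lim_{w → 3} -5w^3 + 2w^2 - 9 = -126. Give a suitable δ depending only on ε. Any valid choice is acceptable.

δ = min(1, ε/171)

Fix ε > 0. We want δ > 0 such that 0 < |w − 3| < δ implies |(-5w^3 + 2w^2 - 9) + 126| < ε.
(-5w^3 + 2w^2 - 9) + 126 = -5w^3 + 2w^2 + 117 = (w − 3)(-5w^2 - 13w - 39).
So |(-5w^3 + 2w^2 - 9) + 126| = |w − 3|·|-5w^2 - 13w - 39|.
Require δ ≤ 1. Then |w − 3| < 1 gives |w| < 4, and by the triangle inequality |-5w^2 - 13w - 39| ≤ 5·4^2 + 13·4 + 39 = 171.
Hence |(-5w^3 + 2w^2 - 9) + 126| ≤ 171|w − 3| < ε provided |w − 3| < ε/171.
Choosing δ = min(1, ε/171) ensures both conditions, hence |(-5w^3 + 2w^2 - 9) + 126| < ε.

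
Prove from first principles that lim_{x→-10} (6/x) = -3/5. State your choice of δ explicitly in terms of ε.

δ = min(5, (25/3)ε)

Fix ε > 0. We seek δ > 0 such that 0 < |x + 10| < δ implies |6/x + 3/5| < ε.
|6/x + 3/5| = 6·|-10 − x|/(10·|x|) = 6|x + 10|/(10|x|).
Restrict δ ≤ 5. Then |x + 10| < 5 gives |x| > 5, so 10|x| > 50.
Then |6/x + 3/5| < 6|x + 10|/50, which is < ε when |x + 10| < (25/3)ε.
Take δ = min(5, (25/3)ε). Then 0 < |x + 10| < δ gives both |x + 10| < 5 and |x + 10| < (25/3)ε, so |6/x + 3/5| < ε.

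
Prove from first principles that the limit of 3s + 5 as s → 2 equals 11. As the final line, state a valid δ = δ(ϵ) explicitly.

Fix ϵ > 0. We need δ > 0 so that 0 < |s − 2| < δ implies |(3s + 5) − 11| < ϵ.
|(3s + 5) − 11| = |3s - 6| = 3|s − 2|.
Thus it suffices that |s − 2| < ϵ/3.
Choosing δ = ϵ/3 gives |(3s + 5) − 11| = 3|s − 2| < ϵ whenever |s − 2| < δ.

δ = ϵ/3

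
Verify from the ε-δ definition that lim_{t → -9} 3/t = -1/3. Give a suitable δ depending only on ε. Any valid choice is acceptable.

Let ε > 0 be given. We seek δ > 0 such that 0 < |t + 9| < δ implies |3/t + 1/3| < ε.
|3/t + 1/3| = 3·|-9 − t|/(9·|t|) = 3|t + 9|/(9|t|).
Require δ ≤ 9/2 so that |t| > 9 − 9/2 = 9/2, hence 9|t| > 81/2.
Then |3/t + 1/3| < 3|t + 9|/(81/2), which is < ε when |t + 9| < (27/2)ε.
Take δ = min(9/2, (27/2)ε). Then 0 < |t + 9| < δ gives both |t + 9| < 9/2 and |t + 9| < (27/2)ε, so |3/t + 1/3| < ε.

δ = min(9/2, (27/2)ε)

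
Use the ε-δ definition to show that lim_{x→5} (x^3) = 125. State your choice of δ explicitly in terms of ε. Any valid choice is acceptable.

δ = min(2, ε/109)

Let ε > 0 be given. We seek δ > 0 with 0 < |x − 5| < δ ⇒ |x^3 − 125| < ε.
Factor: x^3 − 125 = (x − 5)(x^2 + 5x + 25), so |x^3 − 125| = |x − 5|·|x^2 + 5x + 25|.
Impose δ ≤ 2 so that |x| < 7; then |x^2 + 5x + 25| ≤ 109.
Hence |x^3 − 125| ≤ 109|x − 5|, which is < ε once |x − 5| < ε/109.
Take δ = min(2, ε/109). If 0 < |x − 5| < δ then both bounds hold and |x^3 − 125| ≤ 109|x − 5| < 109·(ε/109) = ε.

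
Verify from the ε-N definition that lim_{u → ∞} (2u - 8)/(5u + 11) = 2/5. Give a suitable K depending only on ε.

K = (62/25)/ε

Suppose ε > 0. We seek K > 0 such that u > K implies |(2u - 8)/(5u + 11) − (2/5)| < ε.
(2u - 8)/(5u + 11) − (2/5) = (5(2u - 8) − 2(5u + 11)) / (5(5u + 11)) = -62/(5(5u + 11)).
For u > 0 we have 5u + 11 > 5u, so |(2u - 8)/(5u + 11) − (2/5)| = 62/(5(5u + 11)) < 62/(5·5u) = (62/25)/u.
Thus |(2u - 8)/(5u + 11) − (2/5)| < ε whenever u > (62/25)/ε.
Take K = (62/25)/ε. If u > K then |(2u - 8)/(5u + 11) − (2/5)| < (62/25)/u < ε.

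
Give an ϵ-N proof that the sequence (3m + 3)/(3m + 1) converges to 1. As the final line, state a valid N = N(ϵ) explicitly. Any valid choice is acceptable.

Fix ϵ > 0. For m ≥ 1, |(3m + 3)/(3m + 1) − 1| = |6|/(3(3m + 1)) = 6/(3(3m + 1)).
Since 3m + 1 ≥ 3m for m ≥ 1, this is ≤ 6/(3·3m) = (2/3)/m.
So |(3m + 3)/(3m + 1) − 1| < ϵ whenever m > (2/3)/ϵ.
Take N = (2/3)/ϵ. If m > N then |(3m + 3)/(3m + 1) − 1| ≤ (2/3)/m < ϵ.

N = (2/3)/ϵ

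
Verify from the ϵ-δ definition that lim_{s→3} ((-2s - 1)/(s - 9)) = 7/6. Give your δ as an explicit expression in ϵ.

δ = min(3, (18/19)ϵ)

Let ϵ > 0 be given. We want δ > 0 with 0 < |s − 3| < δ ⇒ |(-2s - 1)/(s - 9) − (7/6)| < ϵ.
Combining over a common denominator, (-2s - 1)/(s - 9) − (7/6) = [(-2s - 1)·(-6) − (-7)·(s - 9)] / [(-6)·(s - 9)] = 19(s − 3) / ((-6)(s - 9)).
So |(-2s - 1)/(s - 9) − (7/6)| = 19|s − 3| / (6·|s − 9|).
Require δ ≤ 3, so |s − 9| ≥ |-6| − |s − 3| > 6 − 3 = 3.
Hence |(-2s - 1)/(s - 9) − (7/6)| < 19|s − 3|/(6·3) = (19/18)|s − 3|, which is < ϵ once |s − 3| < (18/19)ϵ.
Take δ = min(3, (18/19)ϵ). Then 0 < |s − 3| < δ forces both bounds, so |(-2s - 1)/(s - 9) − (7/6)| < ϵ.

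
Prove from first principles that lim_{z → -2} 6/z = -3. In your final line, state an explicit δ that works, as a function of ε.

Fix ε > 0. We seek δ > 0 such that 0 < |z + 2| < δ implies |6/z + 3| < ε.
|6/z + 3| = 6·|-2 − z|/(2·|z|) = 6|z + 2|/(2|z|).
Restrict δ ≤ 1. Then |z + 2| < 1 gives |z| > 1, so 2|z| > 2.
Then |6/z + 3| < 6|z + 2|/2, which is < ε when |z + 2| < (1/3)ε.
Take δ = min(1, (1/3)ε). Then 0 < |z + 2| < δ gives both |z + 2| < 1 and |z + 2| < (1/3)ε, so |6/z + 3| < ε.

δ = min(1, (1/3)ε)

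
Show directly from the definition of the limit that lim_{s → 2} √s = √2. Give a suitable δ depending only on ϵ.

Let ϵ > 0. We want δ > 0 such that 0 < |s − 2| < δ implies |√s − √2| < ϵ.
Multiplying by the conjugate, |√s − √2| = |s − 2|/(√s + √2).
Restrict δ ≤ 2 so that |s − 2| < 2 forces s > 0, and then √s + √2 > √2.
Hence |√s − √2| < |s − 2|/√2, which is < ϵ once |s − 2| < √2·ϵ.
Take δ = min(2, √2·ϵ). If 0 < |s − 2| < δ then s > 0 and |√s − √2| < |s − 2|/√2 < ϵ.

δ = min(2, √2·ϵ)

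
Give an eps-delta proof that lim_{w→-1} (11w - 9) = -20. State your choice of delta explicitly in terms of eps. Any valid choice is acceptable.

delta = eps/11

Let eps > 0 be given. We need delta > 0 so that 0 < |w + 1| < delta implies |(11w - 9) + 20| < eps.
|(11w - 9) + 20| = |11w + 11| = 11|w + 1|.
So 11|w + 1| < eps exactly when |w + 1| < eps/11.
Take delta = eps/11. If 0 < |w + 1| < delta then |(11w - 9) + 20| = 11|w + 1| < 11·(eps/11) = eps.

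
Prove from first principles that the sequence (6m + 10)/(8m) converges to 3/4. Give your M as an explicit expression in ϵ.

Fix ϵ > 0. For m ≥ 1, |(6m + 10)/(8m) − (3/4)| = |80|/(8(8m)) = 80/(8(8m)).
Since 8m ≥ 8m for m ≥ 1, this is ≤ 80/(8·8m) = (5/4)/m.
So |(6m + 10)/(8m) − (3/4)| < ϵ whenever m > (5/4)/ϵ.
Take M = (5/4)/ϵ. If m > M then |(6m + 10)/(8m) − (3/4)| ≤ (5/4)/m < ϵ.

M = (5/4)/ϵ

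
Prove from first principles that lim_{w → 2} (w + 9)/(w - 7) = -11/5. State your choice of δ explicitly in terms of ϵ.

Suppose ϵ > 0. We want δ > 0 with 0 < |w − 2| < δ ⇒ |(w + 9)/(w - 7) + 11/5| < ϵ.
Combining over a common denominator, (w + 9)/(w - 7) + 11/5 = [(w + 9)·(-5) − 11·(w - 7)] / [(-5)·(w - 7)] = -16(w − 2) / ((-5)(w - 7)).
So |(w + 9)/(w - 7) + 11/5| = 16|w − 2| / (5·|w − 7|).
Require δ ≤ 5/2, so |w − 7| ≥ |-5| − |w − 2| > 5 − 5/2 = 5/2.
Hence |(w + 9)/(w - 7) + 11/5| < 16|w − 2|/(5·(5/2)) = (32/25)|w − 2|, which is < ϵ once |w − 2| < (25/32)ϵ.
Take δ = min(5/2, (25/32)ϵ). Then 0 < |w − 2| < δ forces both bounds, so |(w + 9)/(w - 7) + 11/5| < ϵ.

δ = min(5/2, (25/32)ϵ)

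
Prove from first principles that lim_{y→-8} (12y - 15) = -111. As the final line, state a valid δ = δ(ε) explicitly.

δ = ε/12

Let ε > 0 be given. We need δ > 0 so that 0 < |y + 8| < δ implies |(12y - 15) + 111| < ε.
Since (12y - 15) + 111 = 12(y + 8), we have |(12y - 15) + 111| = 12|y + 8|.
So 12|y + 8| < ε exactly when |y + 8| < ε/12.
Choosing δ = ε/12 gives |(12y - 15) + 111| = 12|y + 8| < ε whenever |y + 8| < δ.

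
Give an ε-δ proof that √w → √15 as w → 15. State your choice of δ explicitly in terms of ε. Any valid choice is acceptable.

δ = min(15, √15·ε)

Suppose ε > 0. We want δ > 0 such that 0 < |w − 15| < δ implies |√w − √15| < ε.
Multiplying by the conjugate, |√w − √15| = |w − 15|/(√w + √15).
Restrict δ ≤ 15 so that |w − 15| < 15 forces w > 0, and then √w + √15 > √15.
Hence |√w − √15| < |w − 15|/√15, which is < ε once |w − 15| < √15·ε.
Take δ = min(15, √15·ε). If 0 < |w − 15| < δ then w > 0 and |√w − √15| < |w − 15|/√15 < ε.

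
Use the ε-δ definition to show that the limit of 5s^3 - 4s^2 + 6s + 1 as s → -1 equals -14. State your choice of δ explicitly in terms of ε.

δ = min(2, ε/87)

Let ε > 0 be given. We want δ > 0 such that 0 < |s + 1| < δ implies |(5s^3 - 4s^2 + 6s + 1) + 14| < ε.
(5s^3 - 4s^2 + 6s + 1) + 14 = 5s^3 - 4s^2 + 6s + 15 = (s + 1)(5s^2 - 9s + 15).
So |(5s^3 - 4s^2 + 6s + 1) + 14| = |s + 1|·|5s^2 - 9s + 15|.
Assume first that |s + 1| < 2, so |s| < 3. Then |5s^2 - 9s + 15| ≤ 5·3^2 + 9·3 + 15 = 87.
Hence |(5s^3 - 4s^2 + 6s + 1) + 14| ≤ 87|s + 1| < ε provided |s + 1| < ε/87.
Take δ = min(2, ε/87). Then 0 < |s + 1| < δ gives both |s + 1| < 2 and |s + 1| < ε/87, so |(5s^3 - 4s^2 + 6s + 1) + 14| < ε.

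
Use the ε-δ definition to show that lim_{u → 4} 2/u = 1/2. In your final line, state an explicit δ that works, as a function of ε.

δ = min(2, 4ε)

Let ε > 0 be given. We seek δ > 0 such that 0 < |u − 4| < δ implies |2/u − (1/2)| < ε.
|2/u − (1/2)| = 2·|4 − u|/(4·|u|) = 2|u − 4|/(4|u|).
Require δ ≤ 2 so that |u| > 4 − 2 = 2, hence 4|u| > 8.
Then |2/u − (1/2)| < 2|u − 4|/8, which is < ε when |u − 4| < 4ε.
Take δ = min(2, 4ε). Then 0 < |u − 4| < δ gives both |u − 4| < 2 and |u − 4| < 4ε, so |2/u − (1/2)| < ε.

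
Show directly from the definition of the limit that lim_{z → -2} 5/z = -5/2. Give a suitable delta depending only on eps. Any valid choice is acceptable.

delta = min(1, (2/5)eps)

Fix eps > 0. We seek delta > 0 such that 0 < |z + 2| < delta implies |5/z + 5/2| < eps.
|5/z + 5/2| = 5·|-2 − z|/(2·|z|) = 5|z + 2|/(2|z|).
Require delta ≤ 1 so that |z| > 2 − 1 = 1, hence 2|z| > 2.
Then |5/z + 5/2| < 5|z + 2|/2, which is < eps when |z + 2| < (2/5)eps.
Take delta = min(1, (2/5)eps). Then 0 < |z + 2| < delta gives both |z + 2| < 1 and |z + 2| < (2/5)eps, so |5/z + 5/2| < eps.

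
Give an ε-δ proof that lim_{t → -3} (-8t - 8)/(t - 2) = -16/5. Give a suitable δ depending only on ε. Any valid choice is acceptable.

Let ε > 0. We want δ > 0 with 0 < |t + 3| < δ ⇒ |(-8t - 8)/(t - 2) + 16/5| < ε.
Combining over a common denominator, (-8t - 8)/(t - 2) + 16/5 = [(-8t - 8)·(-5) − 16·(t - 2)] / [(-5)·(t - 2)] = 24(t + 3) / ((-5)(t - 2)).
So |(-8t - 8)/(t - 2) + 16/5| = 24|t + 3| / (5·|t − 2|).
Restrict δ ≤ 5/2. Then |t + 3| < 5/2 gives |t − 2| = |(t + 3) + (-5)| ≥ 5 − 5/2 = 5/2.
Hence |(-8t - 8)/(t - 2) + 16/5| < 24|t + 3|/(5·(5/2)) = (48/25)|t + 3|, which is < ε once |t + 3| < (25/48)ε.
Take δ = min(5/2, (25/48)ε). Then 0 < |t + 3| < δ forces both bounds, so |(-8t - 8)/(t - 2) + 16/5| < ε.

δ = min(5/2, (25/48)ε)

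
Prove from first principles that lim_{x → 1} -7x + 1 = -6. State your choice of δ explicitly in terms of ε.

δ = ε/7

Let ε > 0 be given. We need δ > 0 so that 0 < |x − 1| < δ implies |(-7x + 1) + 6| < ε.
Since (-7x + 1) + 6 = -7(x − 1), we have |(-7x + 1) + 6| = 7|x − 1|.
Thus it suffices that |x − 1| < ε/7.
Choosing δ = ε/7 gives |(-7x + 1) + 6| = 7|x − 1| < ε whenever |x − 1| < δ.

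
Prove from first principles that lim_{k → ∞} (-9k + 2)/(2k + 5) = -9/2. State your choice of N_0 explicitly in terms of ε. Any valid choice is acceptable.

Let ε > 0 be given. For k ≥ 1, |(-9k + 2)/(2k + 5) + 9/2| = |49|/(2(2k + 5)) = 49/(2(2k + 5)).
Since 2k + 5 ≥ 2k for k ≥ 1, this is ≤ 49/(2·2k) = (49/4)/k.
So |(-9k + 2)/(2k + 5) + 9/2| < ε whenever k > (49/4)/ε.
Take N_0 = (49/4)/ε. If k > N_0 then |(-9k + 2)/(2k + 5) + 9/2| ≤ (49/4)/k < ε.

N_0 = (49/4)/ε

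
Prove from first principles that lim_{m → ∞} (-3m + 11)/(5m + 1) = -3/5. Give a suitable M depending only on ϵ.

M = (58/25)/ϵ

Let ϵ > 0. For m ≥ 1, |(-3m + 11)/(5m + 1) + 3/5| = |58|/(5(5m + 1)) = 58/(5(5m + 1)).
Since 5m + 1 ≥ 5m for m ≥ 1, this is ≤ 58/(5·5m) = (58/25)/m.
So |(-3m + 11)/(5m + 1) + 3/5| < ϵ whenever m > (58/25)/ϵ.
Take M = (58/25)/ϵ. If m > M then |(-3m + 11)/(5m + 1) + 3/5| ≤ (58/25)/m < ϵ.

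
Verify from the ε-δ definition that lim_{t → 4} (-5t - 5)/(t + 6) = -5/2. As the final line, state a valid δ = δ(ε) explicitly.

δ = min(5, 2ε)

Fix ε > 0. We want δ > 0 with 0 < |t − 4| < δ ⇒ |(-5t - 5)/(t + 6) + 5/2| < ε.
Combining over a common denominator, (-5t - 5)/(t + 6) + 5/2 = [(-5t - 5)·10 − (-25)·(t + 6)] / [10·(t + 6)] = -25(t − 4) / (10(t + 6)).
So |(-5t - 5)/(t + 6) + 5/2| = 25|t − 4| / (10·|t + 6|).
Require δ ≤ 5, so |t + 6| ≥ |10| − |t − 4| > 10 − 5 = 5.
Hence |(-5t - 5)/(t + 6) + 5/2| < 25|t − 4|/(10·5) = (1/2)|t − 4|, which is < ε once |t − 4| < 2ε.
Take δ = min(5, 2ε). Then 0 < |t − 4| < δ forces both bounds, so |(-5t - 5)/(t + 6) + 5/2| < ε.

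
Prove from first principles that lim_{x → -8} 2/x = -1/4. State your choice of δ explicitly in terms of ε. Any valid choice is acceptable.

Let ε > 0. We seek δ > 0 such that 0 < |x + 8| < δ implies |2/x + 1/4| < ε.
|2/x + 1/4| = 2·|-8 − x|/(8·|x|) = 2|x + 8|/(8|x|).
Require δ ≤ 4 so that |x| > 8 − 4 = 4, hence 8|x| > 32.
Then |2/x + 1/4| < 2|x + 8|/32, which is < ε when |x + 8| < 16ε.
Take δ = min(4, 16ε). Then 0 < |x + 8| < δ gives both |x + 8| < 4 and |x + 8| < 16ε, so |2/x + 1/4| < ε.

δ = min(4, 16ε)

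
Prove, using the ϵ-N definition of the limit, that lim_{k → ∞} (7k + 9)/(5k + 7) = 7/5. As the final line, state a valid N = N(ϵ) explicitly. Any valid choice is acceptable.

N = (4/25)/ϵ

Let ϵ > 0 be given. For k ≥ 1, |(7k + 9)/(5k + 7) − (7/5)| = |-4|/(5(5k + 7)) = 4/(5(5k + 7)).
Since 5k + 7 ≥ 5k for k ≥ 1, this is ≤ 4/(5·5k) = (4/25)/k.
So |(7k + 9)/(5k + 7) − (7/5)| < ϵ whenever k > (4/25)/ϵ.
Take N = (4/25)/ϵ. If k > N then |(7k + 9)/(5k + 7) − (7/5)| ≤ (4/25)/k < ϵ.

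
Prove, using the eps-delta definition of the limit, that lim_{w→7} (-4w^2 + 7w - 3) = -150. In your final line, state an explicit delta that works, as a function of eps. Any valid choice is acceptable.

Fix eps > 0. We want delta > 0 such that 0 < |w − 7| < delta implies |(-4w^2 + 7w - 3) + 150| < eps.
(-4w^2 + 7w - 3) + 150 = -4w^2 + 7w + 147 = (w − 7)(-4w - 21).
So |(-4w^2 + 7w - 3) + 150| = |w − 7|·|-4w - 21|.
Require delta ≤ 2. Then |w − 7| < 2 gives |w| < 9, and by the triangle inequality |-4w - 21| ≤ 4·9 + 21 = 57.
Hence |(-4w^2 + 7w - 3) + 150| ≤ 57|w − 7| < eps provided |w − 7| < eps/57.
Take delta = min(2, eps/57). Then 0 < |w − 7| < delta gives both |w − 7| < 2 and |w − 7| < eps/57, so |(-4w^2 + 7w - 3) + 150| < eps.

delta = min(2, eps/57)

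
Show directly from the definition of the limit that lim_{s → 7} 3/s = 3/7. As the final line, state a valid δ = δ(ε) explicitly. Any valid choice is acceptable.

Let ε > 0 be given. We seek δ > 0 such that 0 < |s − 7| < δ implies |3/s − (3/7)| < ε.
|3/s − (3/7)| = 3·|7 − s|/(7·|s|) = 3|s − 7|/(7|s|).
Restrict δ ≤ 7/2. Then |s − 7| < 7/2 gives |s| > 7/2, so 7|s| > 49/2.
Then |3/s − (3/7)| < 3|s − 7|/(49/2), which is < ε when |s − 7| < (49/6)ε.
Take δ = min(7/2, (49/6)ε). Then 0 < |s − 7| < δ gives both |s − 7| < 7/2 and |s − 7| < (49/6)ε, so |3/s − (3/7)| < ε.

δ = min(7/2, (49/6)ε)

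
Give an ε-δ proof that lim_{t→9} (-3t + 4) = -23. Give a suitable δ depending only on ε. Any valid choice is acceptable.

δ = ε/3

Let ε > 0 be given. We need δ > 0 so that 0 < |t − 9| < δ implies |(-3t + 4) + 23| < ε.
Since (-3t + 4) + 23 = -3(t − 9), we have |(-3t + 4) + 23| = 3|t − 9|.
Thus it suffices that |t − 9| < ε/3.
Take δ = ε/3. If 0 < |t − 9| < δ then |(-3t + 4) + 23| = 3|t − 9| < 3·(ε/3) = ε.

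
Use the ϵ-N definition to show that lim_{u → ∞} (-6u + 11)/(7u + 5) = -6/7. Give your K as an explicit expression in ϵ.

Let ϵ > 0. We seek K > 0 such that u > K implies |(-6u + 11)/(7u + 5) + 6/7| < ϵ.
(-6u + 11)/(7u + 5) + 6/7 = (7(-6u + 11) − (-6)(7u + 5)) / (7(7u + 5)) = 107/(7(7u + 5)).
For u > 0 we have 7u + 5 > 7u, so |(-6u + 11)/(7u + 5) + 6/7| = 107/(7(7u + 5)) < 107/(7·7u) = (107/49)/u.
Thus |(-6u + 11)/(7u + 5) + 6/7| < ϵ whenever u > (107/49)/ϵ.
Take K = (107/49)/ϵ. If u > K then |(-6u + 11)/(7u + 5) + 6/7| < (107/49)/u < ϵ.

K = (107/49)/ϵ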